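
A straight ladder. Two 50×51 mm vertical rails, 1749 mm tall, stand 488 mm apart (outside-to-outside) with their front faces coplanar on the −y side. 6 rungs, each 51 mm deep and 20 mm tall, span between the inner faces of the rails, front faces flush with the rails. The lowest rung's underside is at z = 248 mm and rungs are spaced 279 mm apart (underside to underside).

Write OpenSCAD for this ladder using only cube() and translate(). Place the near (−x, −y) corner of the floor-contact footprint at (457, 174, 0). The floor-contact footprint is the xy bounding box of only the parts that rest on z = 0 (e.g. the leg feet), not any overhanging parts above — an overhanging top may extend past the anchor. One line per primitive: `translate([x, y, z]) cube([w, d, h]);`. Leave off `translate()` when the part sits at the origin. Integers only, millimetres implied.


translate([457, 174, 0]) cube([50, 51, 1749]);
translate([895, 174, 0]) cube([50, 51, 1749]);
translate([507, 174, 248]) cube([388, 51, 20]);
translate([507, 174, 527]) cube([388, 51, 20]);
translate([507, 174, 806]) cube([388, 51, 20]);
translate([507, 174, 1085]) cube([388, 51, 20]);
translate([507, 174, 1364]) cube([388, 51, 20]);
translate([507, 174, 1643]) cube([388, 51, 20]);


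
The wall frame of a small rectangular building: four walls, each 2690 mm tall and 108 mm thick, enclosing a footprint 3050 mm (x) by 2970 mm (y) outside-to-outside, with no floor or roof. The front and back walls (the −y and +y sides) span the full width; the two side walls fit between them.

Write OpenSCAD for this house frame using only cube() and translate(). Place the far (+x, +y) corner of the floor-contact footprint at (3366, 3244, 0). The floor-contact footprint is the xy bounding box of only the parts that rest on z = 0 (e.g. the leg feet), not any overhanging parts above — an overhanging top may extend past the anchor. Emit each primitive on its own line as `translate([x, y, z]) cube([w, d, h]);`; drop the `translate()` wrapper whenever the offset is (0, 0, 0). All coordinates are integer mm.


translate([316, 274, 0]) cube([3050, 108, 2690]);
translate([316, 3136, 0]) cube([3050, 108, 2690]);
translate([316, 382, 0]) cube([108, 2754, 2690]);
translate([3258, 382, 0]) cube([108, 2754, 2690]);


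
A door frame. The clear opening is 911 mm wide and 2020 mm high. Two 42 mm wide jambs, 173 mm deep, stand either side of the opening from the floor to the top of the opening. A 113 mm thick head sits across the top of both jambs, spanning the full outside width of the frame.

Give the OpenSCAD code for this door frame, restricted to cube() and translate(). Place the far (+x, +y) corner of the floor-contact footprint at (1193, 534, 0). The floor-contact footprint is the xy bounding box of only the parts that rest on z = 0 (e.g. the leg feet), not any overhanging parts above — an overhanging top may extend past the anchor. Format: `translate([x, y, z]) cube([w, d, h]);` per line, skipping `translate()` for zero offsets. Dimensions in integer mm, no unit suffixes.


translate([198, 361, 0]) cube([42, 173, 2020]);
translate([1151, 361, 0]) cube([42, 173, 2020]);
translate([198, 361, 2020]) cube([995, 173, 113]);


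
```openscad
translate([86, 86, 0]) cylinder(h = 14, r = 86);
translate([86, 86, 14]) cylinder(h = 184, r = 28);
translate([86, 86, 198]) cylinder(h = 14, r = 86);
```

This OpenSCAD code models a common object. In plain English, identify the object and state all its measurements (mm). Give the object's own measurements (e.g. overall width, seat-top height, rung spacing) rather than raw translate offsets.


A spool: two coaxial disc flanges of radius 86 mm and thickness 14 mm, joined by a core cylinder of radius 28 mm and height 184 mm. The lower flange rests on z = 0 and the three cylinders share a vertical axis.


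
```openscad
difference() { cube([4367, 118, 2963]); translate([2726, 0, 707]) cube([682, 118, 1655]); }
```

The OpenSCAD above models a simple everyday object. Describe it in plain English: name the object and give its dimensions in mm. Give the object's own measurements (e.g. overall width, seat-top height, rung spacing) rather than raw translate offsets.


A wall 4367 mm long (x), 118 mm thick (y), 2963 mm tall, with a rectangular window opening cut through it. The opening is 682 mm wide and 1655 mm tall; its sill is at z = 707 mm and its near (−x) edge is 2726 mm from the wall's −x end. The opening passes through the full wall thickness.


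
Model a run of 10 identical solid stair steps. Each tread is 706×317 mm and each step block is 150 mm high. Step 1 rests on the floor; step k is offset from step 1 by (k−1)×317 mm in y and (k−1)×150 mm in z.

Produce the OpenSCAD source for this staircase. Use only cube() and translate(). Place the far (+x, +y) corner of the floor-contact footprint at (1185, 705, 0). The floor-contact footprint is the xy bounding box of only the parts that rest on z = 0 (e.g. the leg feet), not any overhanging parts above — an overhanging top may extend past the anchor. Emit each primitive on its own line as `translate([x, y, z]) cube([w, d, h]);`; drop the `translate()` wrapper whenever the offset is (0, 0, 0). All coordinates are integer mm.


translate([479, 388, 0]) cube([706, 317, 150]);
translate([479, 705, 150]) cube([706, 317, 150]);
translate([479, 1022, 300]) cube([706, 317, 150]);
translate([479, 1339, 450]) cube([706, 317, 150]);
translate([479, 1656, 600]) cube([706, 317, 150]);
translate([479, 1973, 750]) cube([706, 317, 150]);
translate([479, 2290, 900]) cube([706, 317, 150]);
translate([479, 2607, 1050]) cube([706, 317, 150]);
translate([479, 2924, 1200]) cube([706, 317, 150]);
translate([479, 3241, 1350]) cube([706, 317, 150]);


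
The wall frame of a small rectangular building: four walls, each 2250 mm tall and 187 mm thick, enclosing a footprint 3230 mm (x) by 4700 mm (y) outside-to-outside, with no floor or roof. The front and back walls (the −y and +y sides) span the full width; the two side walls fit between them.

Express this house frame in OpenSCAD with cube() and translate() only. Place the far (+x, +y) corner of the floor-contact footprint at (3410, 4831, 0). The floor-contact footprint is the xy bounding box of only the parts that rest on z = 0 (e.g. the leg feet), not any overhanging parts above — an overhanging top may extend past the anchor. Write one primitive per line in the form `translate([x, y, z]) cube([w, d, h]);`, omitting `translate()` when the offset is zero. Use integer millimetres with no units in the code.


translate([180, 131, 0]) cube([3230, 187, 2250]);
translate([180, 4644, 0]) cube([3230, 187, 2250]);
translate([180, 318, 0]) cube([187, 4326, 2250]);
translate([3223, 318, 0]) cube([187, 4326, 2250]);


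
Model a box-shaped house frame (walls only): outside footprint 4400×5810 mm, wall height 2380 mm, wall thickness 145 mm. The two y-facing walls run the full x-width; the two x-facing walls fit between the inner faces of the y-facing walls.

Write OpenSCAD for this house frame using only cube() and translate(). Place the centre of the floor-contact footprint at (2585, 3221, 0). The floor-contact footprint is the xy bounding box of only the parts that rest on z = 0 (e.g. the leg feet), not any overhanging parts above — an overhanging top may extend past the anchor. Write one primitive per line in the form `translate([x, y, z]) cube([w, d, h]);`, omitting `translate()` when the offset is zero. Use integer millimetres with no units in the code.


translate([385, 316, 0]) cube([4400, 145, 2380]);
translate([385, 5981, 0]) cube([4400, 145, 2380]);
translate([385, 461, 0]) cube([145, 5520, 2380]);
translate([4640, 461, 0]) cube([145, 5520, 2380]);


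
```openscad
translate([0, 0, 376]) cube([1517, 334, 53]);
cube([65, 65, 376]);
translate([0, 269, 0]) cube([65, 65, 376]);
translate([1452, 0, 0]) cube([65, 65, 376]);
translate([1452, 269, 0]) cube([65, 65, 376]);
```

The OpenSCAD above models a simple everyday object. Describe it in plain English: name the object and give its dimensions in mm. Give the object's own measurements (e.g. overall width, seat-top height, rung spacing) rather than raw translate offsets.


A long wooden bench with a 1517 mm (x) × 334 mm (y) seat, 53 mm thick, its top surface 429 mm above the floor. Four 65 mm square legs at the seat corners, flush with the edges, run from z = 0 to the seat underside.


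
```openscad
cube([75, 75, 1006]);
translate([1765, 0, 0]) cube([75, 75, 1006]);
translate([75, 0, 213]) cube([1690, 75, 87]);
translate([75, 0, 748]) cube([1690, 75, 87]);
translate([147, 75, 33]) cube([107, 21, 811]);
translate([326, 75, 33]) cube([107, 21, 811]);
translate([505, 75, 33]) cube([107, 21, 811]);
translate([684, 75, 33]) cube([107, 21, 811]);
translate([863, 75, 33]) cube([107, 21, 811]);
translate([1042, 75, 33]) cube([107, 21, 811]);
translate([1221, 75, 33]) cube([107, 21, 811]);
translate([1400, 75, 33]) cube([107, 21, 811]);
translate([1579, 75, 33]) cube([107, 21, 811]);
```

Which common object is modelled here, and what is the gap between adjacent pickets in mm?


A fence section. The picket gap is 72 mm.

Two posts, two rails, 9 pickets — a fence section. Span 1690 mm holds 9 pickets of 107 mm with 10 equal gaps: ⌊(1690 − 9·107) / 10⌋ = 72 mm.


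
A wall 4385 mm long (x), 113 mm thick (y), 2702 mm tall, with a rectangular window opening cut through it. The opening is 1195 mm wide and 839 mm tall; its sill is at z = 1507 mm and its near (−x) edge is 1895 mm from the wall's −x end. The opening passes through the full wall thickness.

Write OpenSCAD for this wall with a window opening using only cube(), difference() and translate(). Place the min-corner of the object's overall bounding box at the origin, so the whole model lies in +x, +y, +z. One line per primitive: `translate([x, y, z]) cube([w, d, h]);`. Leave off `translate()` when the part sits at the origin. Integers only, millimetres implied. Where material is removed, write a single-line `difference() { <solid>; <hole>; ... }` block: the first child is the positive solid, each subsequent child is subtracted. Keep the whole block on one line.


difference() { cube([4385, 113, 2702]); translate([1895, 0, 1507]) cube([1195, 113, 839]); }


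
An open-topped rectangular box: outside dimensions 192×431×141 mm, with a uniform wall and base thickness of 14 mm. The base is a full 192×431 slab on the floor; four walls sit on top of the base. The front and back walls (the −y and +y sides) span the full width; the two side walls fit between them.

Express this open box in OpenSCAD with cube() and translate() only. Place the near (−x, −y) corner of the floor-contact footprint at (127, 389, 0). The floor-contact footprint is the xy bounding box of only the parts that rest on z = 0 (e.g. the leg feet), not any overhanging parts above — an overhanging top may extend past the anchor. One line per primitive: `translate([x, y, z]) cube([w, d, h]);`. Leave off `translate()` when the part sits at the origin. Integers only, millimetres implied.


translate([127, 389, 0]) cube([192, 431, 14]);
translate([127, 389, 14]) cube([192, 14, 127]);
translate([127, 806, 14]) cube([192, 14, 127]);
translate([127, 403, 14]) cube([14, 403, 127]);
translate([305, 403, 14]) cube([14, 403, 127]);


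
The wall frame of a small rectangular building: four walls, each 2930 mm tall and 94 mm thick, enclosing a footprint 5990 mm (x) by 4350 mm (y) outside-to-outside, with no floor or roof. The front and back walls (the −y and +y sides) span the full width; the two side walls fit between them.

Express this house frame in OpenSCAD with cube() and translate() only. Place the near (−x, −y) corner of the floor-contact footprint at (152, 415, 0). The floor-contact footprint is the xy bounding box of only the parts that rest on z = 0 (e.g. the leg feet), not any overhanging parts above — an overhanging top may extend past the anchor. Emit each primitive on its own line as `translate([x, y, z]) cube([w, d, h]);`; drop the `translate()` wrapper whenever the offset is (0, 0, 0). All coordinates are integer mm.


translate([152, 415, 0]) cube([5990, 94, 2930]);
translate([152, 4671, 0]) cube([5990, 94, 2930]);
translate([152, 509, 0]) cube([94, 4162, 2930]);
translate([6048, 509, 0]) cube([94, 4162, 2930]);


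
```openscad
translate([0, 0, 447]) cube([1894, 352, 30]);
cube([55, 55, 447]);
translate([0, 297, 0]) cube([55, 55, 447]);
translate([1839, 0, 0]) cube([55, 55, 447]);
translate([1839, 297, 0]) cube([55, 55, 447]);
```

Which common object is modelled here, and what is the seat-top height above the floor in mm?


A bench. The seat-top height is 477 mm.

A long slab on four corner posts — a bench. The slab sits at z = 447 with thickness 30, so the top is 447 + 30 = 477 mm.


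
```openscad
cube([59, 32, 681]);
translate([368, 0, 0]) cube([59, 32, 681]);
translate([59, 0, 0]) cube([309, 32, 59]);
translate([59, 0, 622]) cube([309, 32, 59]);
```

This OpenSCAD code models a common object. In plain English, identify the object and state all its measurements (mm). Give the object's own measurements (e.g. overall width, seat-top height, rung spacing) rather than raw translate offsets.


A rectangular picture frame lying in the x–z plane (depth along y). The opening is 309 mm wide (x) by 563 mm tall (z), surrounded by a border 59 mm wide on all four sides. The frame is 32 mm deep and is made of two full-height vertical stiles with two horizontal rails fitted between them.


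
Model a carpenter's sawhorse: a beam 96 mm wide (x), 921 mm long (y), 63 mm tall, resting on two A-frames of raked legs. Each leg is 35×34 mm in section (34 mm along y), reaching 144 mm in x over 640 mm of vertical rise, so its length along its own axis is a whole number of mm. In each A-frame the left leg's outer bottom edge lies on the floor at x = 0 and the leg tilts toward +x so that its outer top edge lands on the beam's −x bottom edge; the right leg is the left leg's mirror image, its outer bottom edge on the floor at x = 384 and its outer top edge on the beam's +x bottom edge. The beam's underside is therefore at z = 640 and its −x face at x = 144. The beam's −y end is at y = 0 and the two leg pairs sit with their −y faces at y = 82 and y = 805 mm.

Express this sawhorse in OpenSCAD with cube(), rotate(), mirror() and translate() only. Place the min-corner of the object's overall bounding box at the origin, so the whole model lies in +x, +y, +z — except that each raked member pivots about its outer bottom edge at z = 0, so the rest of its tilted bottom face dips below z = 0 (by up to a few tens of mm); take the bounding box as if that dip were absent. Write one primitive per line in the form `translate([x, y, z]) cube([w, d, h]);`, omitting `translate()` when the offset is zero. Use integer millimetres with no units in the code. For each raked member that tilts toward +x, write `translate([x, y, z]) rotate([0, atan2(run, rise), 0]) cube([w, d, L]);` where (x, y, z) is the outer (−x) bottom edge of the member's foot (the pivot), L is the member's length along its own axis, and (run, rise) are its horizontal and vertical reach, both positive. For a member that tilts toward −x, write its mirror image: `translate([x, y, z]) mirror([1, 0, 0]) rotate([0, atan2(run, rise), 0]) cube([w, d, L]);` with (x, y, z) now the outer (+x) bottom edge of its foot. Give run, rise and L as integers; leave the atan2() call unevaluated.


translate([144, 0, 640]) cube([96, 921, 63]);
translate([0, 82, 0]) rotate([0, atan2(144, 640), 0]) cube([35, 34, 656]);
translate([384, 82, 0]) mirror([1, 0, 0]) rotate([0, atan2(144, 640), 0]) cube([35, 34, 656]);
translate([0, 805, 0]) rotate([0, atan2(144, 640), 0]) cube([35, 34, 656]);
translate([384, 805, 0]) mirror([1, 0, 0]) rotate([0, atan2(144, 640), 0]) cube([35, 34, 656]);


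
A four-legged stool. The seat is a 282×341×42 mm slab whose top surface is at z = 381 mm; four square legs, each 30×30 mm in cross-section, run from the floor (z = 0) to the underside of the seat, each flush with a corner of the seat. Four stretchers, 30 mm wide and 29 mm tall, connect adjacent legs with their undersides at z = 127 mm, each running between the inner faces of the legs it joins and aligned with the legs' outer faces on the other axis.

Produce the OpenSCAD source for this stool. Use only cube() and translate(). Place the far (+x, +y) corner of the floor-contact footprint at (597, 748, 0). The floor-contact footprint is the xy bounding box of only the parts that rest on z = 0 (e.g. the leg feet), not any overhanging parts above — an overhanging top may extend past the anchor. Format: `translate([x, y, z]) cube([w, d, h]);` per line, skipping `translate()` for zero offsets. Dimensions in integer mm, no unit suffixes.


translate([315, 407, 339]) cube([282, 341, 42]);
translate([315, 407, 0]) cube([30, 30, 339]);
translate([567, 407, 0]) cube([30, 30, 339]);
translate([315, 718, 0]) cube([30, 30, 339]);
translate([567, 718, 0]) cube([30, 30, 339]);
translate([345, 407, 127]) cube([222, 30, 29]);
translate([345, 718, 127]) cube([222, 30, 29]);
translate([315, 437, 127]) cube([30, 281, 29]);
translate([567, 437, 127]) cube([30, 281, 29]);


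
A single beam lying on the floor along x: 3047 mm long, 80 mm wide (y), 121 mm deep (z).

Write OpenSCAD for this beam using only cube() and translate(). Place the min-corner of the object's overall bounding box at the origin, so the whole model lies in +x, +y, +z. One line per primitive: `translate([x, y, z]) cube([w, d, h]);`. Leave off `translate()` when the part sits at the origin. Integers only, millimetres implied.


cube([3047, 80, 121]);


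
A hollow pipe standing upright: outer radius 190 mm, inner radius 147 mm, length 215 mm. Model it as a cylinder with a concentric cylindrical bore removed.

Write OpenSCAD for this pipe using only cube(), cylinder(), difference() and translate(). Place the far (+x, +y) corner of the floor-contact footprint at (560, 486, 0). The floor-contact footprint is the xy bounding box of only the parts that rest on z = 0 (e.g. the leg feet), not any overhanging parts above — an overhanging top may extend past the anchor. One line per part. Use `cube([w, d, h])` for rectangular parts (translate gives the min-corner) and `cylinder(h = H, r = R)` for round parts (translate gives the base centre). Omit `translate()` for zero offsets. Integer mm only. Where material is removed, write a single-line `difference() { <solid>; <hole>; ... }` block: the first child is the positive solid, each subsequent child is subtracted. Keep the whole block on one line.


difference() { translate([370, 296, 0]) cylinder(h = 215, r = 190); translate([370, 296, 0]) cylinder(h = 215, r = 147); }


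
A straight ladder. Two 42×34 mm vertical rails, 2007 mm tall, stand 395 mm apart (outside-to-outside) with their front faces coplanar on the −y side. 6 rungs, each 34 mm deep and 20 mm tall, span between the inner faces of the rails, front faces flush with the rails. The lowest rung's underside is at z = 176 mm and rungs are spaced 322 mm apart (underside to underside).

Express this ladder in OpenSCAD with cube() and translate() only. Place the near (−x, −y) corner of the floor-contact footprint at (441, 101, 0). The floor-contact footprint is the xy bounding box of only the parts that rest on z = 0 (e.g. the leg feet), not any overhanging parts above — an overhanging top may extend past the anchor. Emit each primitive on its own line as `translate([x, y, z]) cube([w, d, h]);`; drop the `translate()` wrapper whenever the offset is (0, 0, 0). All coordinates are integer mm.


translate([441, 101, 0]) cube([42, 34, 2007]);
translate([794, 101, 0]) cube([42, 34, 2007]);
translate([483, 101, 176]) cube([311, 34, 20]);
translate([483, 101, 498]) cube([311, 34, 20]);
translate([483, 101, 820]) cube([311, 34, 20]);
translate([483, 101, 1142]) cube([311, 34, 20]);
translate([483, 101, 1464]) cube([311, 34, 20]);
translate([483, 101, 1786]) cube([311, 34, 20]);


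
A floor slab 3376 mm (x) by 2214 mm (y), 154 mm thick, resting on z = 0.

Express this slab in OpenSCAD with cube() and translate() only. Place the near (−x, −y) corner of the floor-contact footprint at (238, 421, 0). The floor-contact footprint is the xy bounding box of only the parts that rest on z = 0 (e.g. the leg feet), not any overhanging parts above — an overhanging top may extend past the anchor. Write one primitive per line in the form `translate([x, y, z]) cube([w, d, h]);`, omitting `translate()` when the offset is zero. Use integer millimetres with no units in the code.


translate([238, 421, 0]) cube([3376, 2214, 154]);


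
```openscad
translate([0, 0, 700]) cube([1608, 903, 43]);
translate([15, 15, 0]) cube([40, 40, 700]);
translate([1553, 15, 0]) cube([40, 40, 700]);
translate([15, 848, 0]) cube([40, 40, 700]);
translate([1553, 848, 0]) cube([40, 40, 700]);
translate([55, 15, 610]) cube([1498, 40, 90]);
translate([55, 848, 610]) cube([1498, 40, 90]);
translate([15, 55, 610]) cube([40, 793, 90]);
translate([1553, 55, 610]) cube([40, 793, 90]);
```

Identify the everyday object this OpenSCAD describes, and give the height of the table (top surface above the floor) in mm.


A table. The table height is 743 mm.

A 1608×903×43 slab sits at z = 700 on four 40 mm square posts — a table. The top surface is at 700 + 43 = 743 mm.


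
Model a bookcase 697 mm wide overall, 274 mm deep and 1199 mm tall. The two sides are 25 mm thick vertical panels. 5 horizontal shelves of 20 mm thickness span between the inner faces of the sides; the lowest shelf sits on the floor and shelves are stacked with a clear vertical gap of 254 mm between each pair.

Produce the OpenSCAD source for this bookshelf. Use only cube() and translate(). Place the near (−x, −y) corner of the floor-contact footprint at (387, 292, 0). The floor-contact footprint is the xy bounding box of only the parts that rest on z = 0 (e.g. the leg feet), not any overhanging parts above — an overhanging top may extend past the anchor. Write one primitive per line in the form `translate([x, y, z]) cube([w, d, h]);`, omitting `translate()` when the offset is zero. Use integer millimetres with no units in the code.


translate([387, 292, 0]) cube([25, 274, 1199]);
translate([1059, 292, 0]) cube([25, 274, 1199]);
translate([412, 292, 0]) cube([647, 274, 20]);
translate([412, 292, 274]) cube([647, 274, 20]);
translate([412, 292, 548]) cube([647, 274, 20]);
translate([412, 292, 822]) cube([647, 274, 20]);
translate([412, 292, 1096]) cube([647, 274, 20]);


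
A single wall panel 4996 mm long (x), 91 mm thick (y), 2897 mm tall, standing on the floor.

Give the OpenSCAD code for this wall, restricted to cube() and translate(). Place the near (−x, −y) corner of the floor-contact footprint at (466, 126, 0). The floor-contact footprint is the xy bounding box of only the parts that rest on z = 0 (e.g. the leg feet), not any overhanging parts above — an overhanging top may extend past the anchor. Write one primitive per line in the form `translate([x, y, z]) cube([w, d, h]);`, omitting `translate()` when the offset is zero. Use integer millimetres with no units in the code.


translate([466, 126, 0]) cube([4996, 91, 2897]);


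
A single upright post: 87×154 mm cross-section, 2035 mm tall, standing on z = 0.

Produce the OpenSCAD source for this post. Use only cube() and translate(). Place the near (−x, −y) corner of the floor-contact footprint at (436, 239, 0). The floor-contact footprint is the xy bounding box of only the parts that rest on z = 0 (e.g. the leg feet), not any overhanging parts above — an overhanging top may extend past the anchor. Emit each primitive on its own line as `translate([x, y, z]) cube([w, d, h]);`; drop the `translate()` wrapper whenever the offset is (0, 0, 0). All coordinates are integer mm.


translate([436, 239, 0]) cube([87, 154, 2035]);


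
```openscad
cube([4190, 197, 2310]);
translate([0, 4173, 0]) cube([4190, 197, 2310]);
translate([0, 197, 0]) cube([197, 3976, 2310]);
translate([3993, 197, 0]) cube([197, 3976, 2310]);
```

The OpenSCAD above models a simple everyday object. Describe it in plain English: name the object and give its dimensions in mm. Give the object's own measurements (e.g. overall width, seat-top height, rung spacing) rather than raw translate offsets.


The wall frame of a small rectangular building: four walls, each 2310 mm tall and 197 mm thick, enclosing a footprint 4190 mm (x) by 4370 mm (y) outside-to-outside, with no floor or roof. The front and back walls (the −y and +y sides) span the full width; the two side walls fit between them.


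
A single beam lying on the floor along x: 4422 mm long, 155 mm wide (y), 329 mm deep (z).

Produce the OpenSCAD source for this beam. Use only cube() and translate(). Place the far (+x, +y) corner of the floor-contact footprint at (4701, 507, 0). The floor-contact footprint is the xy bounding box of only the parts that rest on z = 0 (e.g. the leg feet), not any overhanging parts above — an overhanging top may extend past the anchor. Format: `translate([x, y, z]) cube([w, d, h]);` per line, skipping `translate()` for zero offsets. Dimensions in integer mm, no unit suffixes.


translate([279, 352, 0]) cube([4422, 155, 329]);


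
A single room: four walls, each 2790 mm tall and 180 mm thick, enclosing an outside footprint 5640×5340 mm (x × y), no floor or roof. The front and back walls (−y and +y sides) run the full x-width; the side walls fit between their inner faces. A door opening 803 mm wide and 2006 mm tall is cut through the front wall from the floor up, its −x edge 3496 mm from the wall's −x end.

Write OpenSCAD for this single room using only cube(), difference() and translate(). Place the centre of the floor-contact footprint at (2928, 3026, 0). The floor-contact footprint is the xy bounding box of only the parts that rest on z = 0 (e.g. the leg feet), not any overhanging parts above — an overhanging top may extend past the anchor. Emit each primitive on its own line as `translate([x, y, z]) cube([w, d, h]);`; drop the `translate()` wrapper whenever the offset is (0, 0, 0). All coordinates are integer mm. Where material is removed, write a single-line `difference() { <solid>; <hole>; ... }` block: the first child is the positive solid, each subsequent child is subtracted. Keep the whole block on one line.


difference() { translate([108, 356, 0]) cube([5640, 180, 2790]); translate([3604, 356, 0]) cube([803, 180, 2006]); }
translate([108, 5516, 0]) cube([5640, 180, 2790]);
translate([108, 536, 0]) cube([180, 4980, 2790]);
translate([5568, 536, 0]) cube([180, 4980, 2790]);


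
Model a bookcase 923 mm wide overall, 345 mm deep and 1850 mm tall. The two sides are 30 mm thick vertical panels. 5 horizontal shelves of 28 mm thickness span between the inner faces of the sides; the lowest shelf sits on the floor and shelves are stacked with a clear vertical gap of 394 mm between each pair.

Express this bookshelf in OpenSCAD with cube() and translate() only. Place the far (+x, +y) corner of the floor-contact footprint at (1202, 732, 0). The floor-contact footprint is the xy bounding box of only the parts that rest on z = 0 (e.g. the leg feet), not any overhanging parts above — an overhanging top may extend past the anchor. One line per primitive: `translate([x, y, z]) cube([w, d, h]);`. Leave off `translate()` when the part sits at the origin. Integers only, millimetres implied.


translate([279, 387, 0]) cube([30, 345, 1850]);
translate([1172, 387, 0]) cube([30, 345, 1850]);
translate([309, 387, 0]) cube([863, 345, 28]);
translate([309, 387, 422]) cube([863, 345, 28]);
translate([309, 387, 844]) cube([863, 345, 28]);
translate([309, 387, 1266]) cube([863, 345, 28]);
translate([309, 387, 1688]) cube([863, 345, 28]);


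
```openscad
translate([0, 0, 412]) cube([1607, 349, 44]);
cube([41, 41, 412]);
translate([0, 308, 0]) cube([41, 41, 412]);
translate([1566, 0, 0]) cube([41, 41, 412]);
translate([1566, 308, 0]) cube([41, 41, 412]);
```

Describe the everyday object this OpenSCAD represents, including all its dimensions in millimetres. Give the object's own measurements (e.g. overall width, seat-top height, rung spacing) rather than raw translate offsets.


A bench: a 1607×349 mm seat slab, 44 mm thick, top at z = 456 mm, on four 41×41 mm square legs flush with the seat corners and standing on z = 0.


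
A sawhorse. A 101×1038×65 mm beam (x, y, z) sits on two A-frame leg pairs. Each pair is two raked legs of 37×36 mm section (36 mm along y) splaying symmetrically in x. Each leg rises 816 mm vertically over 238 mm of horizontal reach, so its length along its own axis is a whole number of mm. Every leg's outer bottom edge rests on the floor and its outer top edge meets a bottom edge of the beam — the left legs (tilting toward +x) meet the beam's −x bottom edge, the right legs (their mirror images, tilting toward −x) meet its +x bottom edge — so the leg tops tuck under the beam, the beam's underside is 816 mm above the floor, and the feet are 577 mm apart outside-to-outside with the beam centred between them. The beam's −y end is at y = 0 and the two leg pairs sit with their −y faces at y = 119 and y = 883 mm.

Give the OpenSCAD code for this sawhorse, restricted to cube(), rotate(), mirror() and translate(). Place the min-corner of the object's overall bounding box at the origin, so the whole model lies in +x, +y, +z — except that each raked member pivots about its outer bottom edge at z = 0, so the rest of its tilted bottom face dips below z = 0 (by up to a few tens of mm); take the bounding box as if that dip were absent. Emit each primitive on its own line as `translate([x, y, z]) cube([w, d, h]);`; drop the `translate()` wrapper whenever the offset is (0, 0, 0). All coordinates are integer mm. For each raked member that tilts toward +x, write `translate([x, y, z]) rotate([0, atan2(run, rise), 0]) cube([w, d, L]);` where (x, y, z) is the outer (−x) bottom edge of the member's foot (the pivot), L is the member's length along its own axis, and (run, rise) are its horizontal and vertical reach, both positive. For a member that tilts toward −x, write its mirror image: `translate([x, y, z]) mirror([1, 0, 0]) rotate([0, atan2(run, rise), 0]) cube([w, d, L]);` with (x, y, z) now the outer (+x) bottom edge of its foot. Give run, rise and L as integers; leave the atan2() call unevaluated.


translate([238, 0, 816]) cube([101, 1038, 65]);
translate([0, 119, 0]) rotate([0, atan2(238, 816), 0]) cube([37, 36, 850]);
translate([577, 119, 0]) mirror([1, 0, 0]) rotate([0, atan2(238, 816), 0]) cube([37, 36, 850]);
translate([0, 883, 0]) rotate([0, atan2(238, 816), 0]) cube([37, 36, 850]);
translate([577, 883, 0]) mirror([1, 0, 0]) rotate([0, atan2(238, 816), 0]) cube([37, 36, 850]);


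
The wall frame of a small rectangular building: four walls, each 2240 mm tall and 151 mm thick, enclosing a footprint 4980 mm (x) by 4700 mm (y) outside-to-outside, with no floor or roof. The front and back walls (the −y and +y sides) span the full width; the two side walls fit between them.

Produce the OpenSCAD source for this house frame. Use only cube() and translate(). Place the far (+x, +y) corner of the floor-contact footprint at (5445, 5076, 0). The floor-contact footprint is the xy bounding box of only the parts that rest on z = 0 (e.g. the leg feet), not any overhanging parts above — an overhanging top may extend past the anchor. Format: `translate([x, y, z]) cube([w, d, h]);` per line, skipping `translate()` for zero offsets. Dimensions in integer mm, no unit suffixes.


translate([465, 376, 0]) cube([4980, 151, 2240]);
translate([465, 4925, 0]) cube([4980, 151, 2240]);
translate([465, 527, 0]) cube([151, 4398, 2240]);
translate([5294, 527, 0]) cube([151, 4398, 2240]);


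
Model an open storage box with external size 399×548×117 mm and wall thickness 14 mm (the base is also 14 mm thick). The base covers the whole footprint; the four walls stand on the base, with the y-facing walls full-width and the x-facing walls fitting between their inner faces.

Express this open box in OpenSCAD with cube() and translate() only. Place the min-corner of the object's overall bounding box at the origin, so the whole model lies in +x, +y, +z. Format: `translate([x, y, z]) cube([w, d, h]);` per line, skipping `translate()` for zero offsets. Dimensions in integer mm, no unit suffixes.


cube([399, 548, 14]);
translate([0, 0, 14]) cube([399, 14, 103]);
translate([0, 534, 14]) cube([399, 14, 103]);
translate([0, 14, 14]) cube([14, 520, 103]);
translate([385, 14, 14]) cube([14, 520, 103]);


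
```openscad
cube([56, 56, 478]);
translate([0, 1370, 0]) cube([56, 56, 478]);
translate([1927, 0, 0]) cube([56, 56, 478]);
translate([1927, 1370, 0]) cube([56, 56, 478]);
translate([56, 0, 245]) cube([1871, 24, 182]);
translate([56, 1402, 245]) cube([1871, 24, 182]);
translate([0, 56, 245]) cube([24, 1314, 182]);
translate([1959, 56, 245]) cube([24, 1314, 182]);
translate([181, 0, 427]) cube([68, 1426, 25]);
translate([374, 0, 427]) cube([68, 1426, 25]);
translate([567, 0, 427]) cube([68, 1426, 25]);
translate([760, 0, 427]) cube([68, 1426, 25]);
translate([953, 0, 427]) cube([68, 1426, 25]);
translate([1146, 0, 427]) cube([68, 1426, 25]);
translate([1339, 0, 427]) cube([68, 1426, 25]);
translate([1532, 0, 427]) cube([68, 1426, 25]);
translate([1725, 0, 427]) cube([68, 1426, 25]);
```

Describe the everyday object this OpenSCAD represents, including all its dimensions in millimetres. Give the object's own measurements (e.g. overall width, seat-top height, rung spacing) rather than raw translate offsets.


A bed frame 1983 mm long (x) by 1426 mm wide (y). Four 56×56 mm corner posts, 478 mm tall, at the corners of the footprint. Four rails of 24 mm thickness and 182 mm height run between adjacent posts with their undersides at z = 245 mm, their outer faces flush with the outside of the frame (the two x-running rails run between the posts' inner faces; the two y-running rails run between the posts' inner faces). 9 slats, each 68 mm wide (x) and 25 mm thick, lie across the top of the two x-running rails, running the full 1426 mm width of the frame in y; along x they sit between the end posts with a 125 mm gap after the −x posts and between neighbouring slats, leaving 134 mm before the +x posts.


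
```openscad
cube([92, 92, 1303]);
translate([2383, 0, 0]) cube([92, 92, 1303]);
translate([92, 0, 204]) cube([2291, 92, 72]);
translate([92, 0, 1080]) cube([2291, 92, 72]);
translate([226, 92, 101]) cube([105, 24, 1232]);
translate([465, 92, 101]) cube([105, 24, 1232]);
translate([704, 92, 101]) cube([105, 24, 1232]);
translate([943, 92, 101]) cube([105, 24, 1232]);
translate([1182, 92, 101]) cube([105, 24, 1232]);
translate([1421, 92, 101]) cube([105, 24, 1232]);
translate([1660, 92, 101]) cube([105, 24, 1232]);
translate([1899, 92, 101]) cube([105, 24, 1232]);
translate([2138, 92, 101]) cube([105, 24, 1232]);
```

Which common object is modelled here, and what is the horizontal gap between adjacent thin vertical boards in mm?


A fence section. The picket gap is 134 mm.

Two posts, two rails, 9 pickets — a fence section. Span 2291 mm holds 9 pickets of 105 mm with 10 equal gaps: ⌊(2291 − 9·105) / 10⌋ = 134 mm.


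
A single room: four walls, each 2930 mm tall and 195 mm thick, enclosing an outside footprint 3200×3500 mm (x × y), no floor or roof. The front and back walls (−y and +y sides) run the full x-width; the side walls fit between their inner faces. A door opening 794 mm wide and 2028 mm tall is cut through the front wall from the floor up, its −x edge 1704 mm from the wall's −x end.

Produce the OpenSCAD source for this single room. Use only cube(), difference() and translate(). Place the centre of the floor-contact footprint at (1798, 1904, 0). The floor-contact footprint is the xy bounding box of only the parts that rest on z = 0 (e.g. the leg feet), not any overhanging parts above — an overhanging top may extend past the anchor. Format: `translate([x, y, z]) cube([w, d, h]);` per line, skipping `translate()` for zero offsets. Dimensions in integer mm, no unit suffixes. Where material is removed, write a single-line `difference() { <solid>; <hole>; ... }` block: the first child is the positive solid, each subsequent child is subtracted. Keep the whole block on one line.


difference() { translate([198, 154, 0]) cube([3200, 195, 2930]); translate([1902, 154, 0]) cube([794, 195, 2028]); }
translate([198, 3459, 0]) cube([3200, 195, 2930]);
translate([198, 349, 0]) cube([195, 3110, 2930]);
translate([3203, 349, 0]) cube([195, 3110, 2930]);


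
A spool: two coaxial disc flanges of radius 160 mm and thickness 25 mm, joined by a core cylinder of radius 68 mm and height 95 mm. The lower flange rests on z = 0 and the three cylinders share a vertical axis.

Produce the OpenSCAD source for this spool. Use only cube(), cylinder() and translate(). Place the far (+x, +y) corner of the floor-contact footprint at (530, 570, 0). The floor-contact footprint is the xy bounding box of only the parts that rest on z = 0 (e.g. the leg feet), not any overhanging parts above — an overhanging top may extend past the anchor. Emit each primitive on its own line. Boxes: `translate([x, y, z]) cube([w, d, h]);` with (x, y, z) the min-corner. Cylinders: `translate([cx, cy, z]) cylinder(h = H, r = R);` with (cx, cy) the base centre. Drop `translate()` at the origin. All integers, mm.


translate([370, 410, 0]) cylinder(h = 25, r = 160);
translate([370, 410, 25]) cylinder(h = 95, r = 68);
translate([370, 410, 120]) cylinder(h = 25, r = 160);


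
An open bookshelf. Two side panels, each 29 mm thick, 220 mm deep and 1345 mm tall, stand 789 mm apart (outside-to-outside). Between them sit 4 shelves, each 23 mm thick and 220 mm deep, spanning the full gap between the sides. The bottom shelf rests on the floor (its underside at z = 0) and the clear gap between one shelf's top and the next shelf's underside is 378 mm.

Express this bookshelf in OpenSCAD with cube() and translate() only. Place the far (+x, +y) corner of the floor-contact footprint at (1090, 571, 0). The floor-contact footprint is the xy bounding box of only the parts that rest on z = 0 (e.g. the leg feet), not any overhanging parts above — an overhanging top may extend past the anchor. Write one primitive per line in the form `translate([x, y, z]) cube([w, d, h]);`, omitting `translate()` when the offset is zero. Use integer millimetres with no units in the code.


translate([301, 351, 0]) cube([29, 220, 1345]);
translate([1061, 351, 0]) cube([29, 220, 1345]);
translate([330, 351, 0]) cube([731, 220, 23]);
translate([330, 351, 401]) cube([731, 220, 23]);
translate([330, 351, 802]) cube([731, 220, 23]);
translate([330, 351, 1203]) cube([731, 220, 23]);


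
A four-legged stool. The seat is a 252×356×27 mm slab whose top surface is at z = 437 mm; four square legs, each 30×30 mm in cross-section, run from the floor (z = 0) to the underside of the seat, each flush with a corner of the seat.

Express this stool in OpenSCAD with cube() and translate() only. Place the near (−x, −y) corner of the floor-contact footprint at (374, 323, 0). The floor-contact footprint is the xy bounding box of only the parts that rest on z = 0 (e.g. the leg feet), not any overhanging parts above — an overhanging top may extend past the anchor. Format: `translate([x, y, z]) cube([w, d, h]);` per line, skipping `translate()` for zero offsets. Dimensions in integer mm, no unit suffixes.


translate([374, 323, 410]) cube([252, 356, 27]);
translate([374, 323, 0]) cube([30, 30, 410]);
translate([596, 323, 0]) cube([30, 30, 410]);
translate([374, 649, 0]) cube([30, 30, 410]);
translate([596, 649, 0]) cube([30, 30, 410]);


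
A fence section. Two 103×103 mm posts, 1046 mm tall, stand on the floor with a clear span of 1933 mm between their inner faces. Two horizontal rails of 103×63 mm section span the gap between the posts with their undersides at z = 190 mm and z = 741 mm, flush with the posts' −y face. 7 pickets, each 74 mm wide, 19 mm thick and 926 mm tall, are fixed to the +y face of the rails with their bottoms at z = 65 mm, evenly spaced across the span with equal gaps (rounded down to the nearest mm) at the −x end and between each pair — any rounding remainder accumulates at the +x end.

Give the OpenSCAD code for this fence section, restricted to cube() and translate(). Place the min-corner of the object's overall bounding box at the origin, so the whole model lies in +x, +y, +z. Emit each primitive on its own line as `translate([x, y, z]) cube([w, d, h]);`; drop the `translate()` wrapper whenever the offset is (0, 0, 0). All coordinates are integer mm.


cube([103, 103, 1046]);
translate([2036, 0, 0]) cube([103, 103, 1046]);
translate([103, 0, 190]) cube([1933, 103, 63]);
translate([103, 0, 741]) cube([1933, 103, 63]);
translate([279, 103, 65]) cube([74, 19, 926]);
translate([529, 103, 65]) cube([74, 19, 926]);
translate([779, 103, 65]) cube([74, 19, 926]);
translate([1029, 103, 65]) cube([74, 19, 926]);
translate([1279, 103, 65]) cube([74, 19, 926]);
translate([1529, 103, 65]) cube([74, 19, 926]);
translate([1779, 103, 65]) cube([74, 19, 926]);
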